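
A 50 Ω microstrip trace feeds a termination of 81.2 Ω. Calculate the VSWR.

VSWR ≈ 1.62

For a purely resistive load, VSWR = R_L/Z_0 or Z_0/R_L (whichever > 1) = 81.2/50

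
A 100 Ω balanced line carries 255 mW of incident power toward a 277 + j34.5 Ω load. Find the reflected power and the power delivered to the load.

P_reflected ≈ 57.9 mW; P_delivered ≈ 197 mW

|Γ| = |(177 + j34.5)/(377 + j34.5)| = 0.476
|Γ|² = 0.227
P_refl = |Γ|²·P_inc = 57.9 mW, P_del = (1 − |Γ|²)·P_inc = 197 mW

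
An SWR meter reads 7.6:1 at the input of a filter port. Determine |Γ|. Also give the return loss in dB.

|Γ| = (S − 1)/(S + 1) = (7.6 − 1)/(7.6 + 1) = 6.6/8.6
RL = −20·log₁₀|Γ| = −20·log₁₀(0.767)

|Γ| ≈ 0.767; return loss ≈ 2.3 dB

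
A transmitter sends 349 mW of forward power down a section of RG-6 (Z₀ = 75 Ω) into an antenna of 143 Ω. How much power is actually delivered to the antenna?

Γ = (143 − 75)/(143 + 75) = 0.312
|Γ|² = 0.0973
P_refl = |Γ|²·P_inc = 34 mW, P_del = (1 − |Γ|²)·P_inc = 315 mW

P_delivered ≈ 315 mW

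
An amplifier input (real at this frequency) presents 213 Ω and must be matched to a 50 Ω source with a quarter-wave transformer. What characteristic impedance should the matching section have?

Z_qwt = √(Z_0·R_L) = √(50 × 213) = √10650

Z_qwt ≈ 103 Ω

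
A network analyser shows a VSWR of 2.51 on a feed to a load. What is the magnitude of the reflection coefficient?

|Γ| ≈ 0.43

|Γ| = (S − 1)/(S + 1) = (2.51 − 1)/(2.51 + 1) = 1.51/3.51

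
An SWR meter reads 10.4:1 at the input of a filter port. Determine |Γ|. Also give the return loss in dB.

|Γ| ≈ 0.825; return loss ≈ 1.68 dB

|Γ| = (S − 1)/(S + 1) = (10.4 − 1)/(10.4 + 1) = 9.4/11.4
RL = −20·log₁₀|Γ| = −20·log₁₀(0.825)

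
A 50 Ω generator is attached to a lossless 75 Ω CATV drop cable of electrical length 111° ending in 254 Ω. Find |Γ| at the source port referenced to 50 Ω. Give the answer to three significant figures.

tan(βl) = -2.61
Z_in = Z_0·(Z_L + jZ_0·tanβl)/(Z_0 + jZ_L·tanβl) = 25.1 + j25.9 Ω
Γ_s = (Z_in − Z_s)/(Z_in + Z_s) = (-24.9 + j25.9)/(75.1 + j25.9), |Γ_s| = 0.453

|Γ| ≈ 0.453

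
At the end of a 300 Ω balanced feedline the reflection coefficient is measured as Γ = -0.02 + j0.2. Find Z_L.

Z_L ≈ 266 + j111 Ω

Z_L = Z_0·(1 + Γ)/(1 − Γ) = 300·(0.98 + j0.2)/(1.02 − j0.2)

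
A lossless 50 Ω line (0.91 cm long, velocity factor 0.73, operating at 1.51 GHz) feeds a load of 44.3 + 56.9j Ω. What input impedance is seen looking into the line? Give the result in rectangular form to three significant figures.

λ = v/f = 0.73·c / 1.51 GHz = 0.145 m
βl = 2π·l/λ = 2π × 0.0627 = 22.6°
tan(βl) = tan(22.6°) = 0.416
Z_in = Z_0·(Z_L + jZ_0·tanβl)/(Z_0 + jZ_L·tanβl)
     = 50·(44.3 + j77.7)/(26.3 + j18.4)

Z_in ≈ 126 + j59.5 Ω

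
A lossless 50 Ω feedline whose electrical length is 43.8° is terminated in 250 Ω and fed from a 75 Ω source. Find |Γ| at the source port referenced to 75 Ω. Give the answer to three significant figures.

tan(βl) = 0.959
Z_in = Z_0·(Z_L + jZ_0·tanβl)/(Z_0 + jZ_L·tanβl) = 20 − j48 Ω
Γ_s = (Z_in − Z_s)/(Z_in + Z_s) = (-55 − j48)/(95 − j48), |Γ_s| = 0.686

|Γ| ≈ 0.686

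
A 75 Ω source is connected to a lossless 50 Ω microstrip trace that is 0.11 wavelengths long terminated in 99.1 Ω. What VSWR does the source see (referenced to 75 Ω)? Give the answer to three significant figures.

VSWR ≈ 2.1

βl = 2π × 0.11 = 39.6°
tan(βl) = 0.827
Z_in = Z_0·(Z_L + jZ_0·tanβl)/(Z_0 + jZ_L·tanβl) = 45.3 − j32.8 Ω
Γ_s = (Z_in − Z_s)/(Z_in + Z_s) = (-29.7 − j32.8)/(120 − j32.8), |Γ_s| = 0.355
VSWR = (1 + |Γ_s|)/(1 − |Γ_s|)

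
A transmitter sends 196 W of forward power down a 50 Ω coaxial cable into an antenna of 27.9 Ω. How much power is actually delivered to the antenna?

P_delivered ≈ 180 W

Γ = (27.9 − 50)/(27.9 + 50) = -0.284
|Γ|² = 0.0805
P_refl = |Γ|²·P_inc = 15.8 W, P_del = (1 − |Γ|²)·P_inc = 180 W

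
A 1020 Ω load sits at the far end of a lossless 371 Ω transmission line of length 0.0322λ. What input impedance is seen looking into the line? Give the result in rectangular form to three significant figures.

βl = 2π × 0.0322 = 11.6°
tan(βl) = tan(11.6°) = 0.205
Z_in = Z_0·(Z_L + jZ_0·tanβl)/(Z_0 + jZ_L·tanβl)
     = 371·(1020 + j76.1)/(371 + j209)

Z_in ≈ 806 − j379 Ω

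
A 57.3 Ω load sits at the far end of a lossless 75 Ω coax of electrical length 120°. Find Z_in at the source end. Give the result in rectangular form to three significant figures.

Z_in ≈ 83.3 − j19.7 Ω

tan(βl) = tan(120°) = -1.73
Z_in = Z_0·(Z_L + jZ_0·tanβl)/(Z_0 + jZ_L·tanβl)
     = 75·(57.3 − j130)/(75 − j99.2)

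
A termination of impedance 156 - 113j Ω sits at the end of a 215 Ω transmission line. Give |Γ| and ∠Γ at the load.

Γ = (Z_L − Z_0)/(Z_L + Z_0) = (-59 − j113)/(371 − j113)
|Γ| = 127/388 = 0.329

Γ ≈ 0.329 ∠ -101°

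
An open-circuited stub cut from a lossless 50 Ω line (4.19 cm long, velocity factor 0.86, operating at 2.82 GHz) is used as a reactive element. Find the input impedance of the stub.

λ = v/f = 0.86·c / 2.82 GHz = 0.0915 m
βl = 2π·l/λ = 2π × 0.458 = 165°
tan(βl) = -0.27
For an open-circuited stub, Z_in = −jZ_0·cot(βl) = −jZ_0/tan(βl)

Z_in ≈ +j185 Ω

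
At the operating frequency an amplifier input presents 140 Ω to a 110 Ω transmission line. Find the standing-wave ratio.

Γ = (140 − 110)/(140 + 110) = 0.12
VSWR = (1 + 0.12)/(1 − 0.12)

VSWR ≈ 1.27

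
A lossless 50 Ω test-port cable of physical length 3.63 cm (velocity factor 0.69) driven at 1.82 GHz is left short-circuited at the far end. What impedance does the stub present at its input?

Z_in ≈ −j108 Ω

λ = v/f = 0.69·c / 1.82 GHz = 0.114 m
βl = 2π·l/λ = 2π × 0.319 = 115°
tan(βl) = -2.15
For a short-circuited stub, Z_in = jZ_0·tan(βl)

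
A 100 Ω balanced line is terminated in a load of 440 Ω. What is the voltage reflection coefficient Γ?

Γ = (Z_L − Z_0)/(Z_L + Z_0) = (440 − 100)/(440 + 100) = 340/540

Γ = 0.63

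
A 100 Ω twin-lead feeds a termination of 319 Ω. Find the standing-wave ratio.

VSWR ≈ 3.19

Γ = (319 − 100)/(319 + 100) = 0.523
VSWR = (1 + 0.523)/(1 − 0.523)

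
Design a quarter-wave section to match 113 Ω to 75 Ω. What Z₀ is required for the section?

Z_qwt = √(Z_0·R_L) = √(75 × 113) = √8475

Z_qwt ≈ 92.1 Ω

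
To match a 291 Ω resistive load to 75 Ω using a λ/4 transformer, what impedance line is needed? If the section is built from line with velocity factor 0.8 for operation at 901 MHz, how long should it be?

Z_qwt ≈ 148 Ω; length ≈ 6.66 cm

Z_qwt = √(Z_0·R_L) = √(75 × 291) = √21820
λ = 0.8·c/f = 0.266 m, so l = λ/4 = 0.0666 m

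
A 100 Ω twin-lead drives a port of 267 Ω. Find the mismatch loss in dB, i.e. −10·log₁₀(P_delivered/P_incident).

mismatch loss ≈ 1.01 dB

Γ = (267 − 100)/(267 + 100) = 0.455
|Γ|² = 0.207, so P_del/P_inc = 1 − |Γ|² = 0.793
ML = −10·log₁₀(1 − |Γ|²)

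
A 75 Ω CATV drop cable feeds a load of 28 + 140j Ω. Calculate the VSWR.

VSWR ≈ 12.3

Γ = (Z_L − Z_0)/(Z_L + Z_0) = (-47 + j140)/(103 + j140)
|Γ| = 148/174 = 0.85
VSWR = (1 + |Γ|)/(1 − |Γ|) = 1.85/0.15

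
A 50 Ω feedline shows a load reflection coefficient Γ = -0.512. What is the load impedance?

Z_L ≈ 16.1 Ω

Z_L = Z_0·(1 + Γ)/(1 − Γ) = 50·(0.488)/(1.51)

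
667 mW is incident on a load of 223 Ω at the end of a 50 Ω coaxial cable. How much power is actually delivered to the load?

Γ = (223 − 50)/(223 + 50) = 0.634
|Γ|² = 0.402
P_refl = |Γ|²·P_inc = 268 mW, P_del = (1 − |Γ|²)·P_inc = 399 mW

P_delivered ≈ 399 mW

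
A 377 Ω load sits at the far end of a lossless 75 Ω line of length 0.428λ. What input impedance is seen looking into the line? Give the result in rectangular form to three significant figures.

Z_in ≈ 66.9 + j127 Ω

βl = 2π × 0.428 = 154°
tan(βl) = tan(154°) = -0.486
Z_in = Z_0·(Z_L + jZ_0·tanβl)/(Z_0 + jZ_L·tanβl)
     = 75·(377 − j36.5)/(75 − j183)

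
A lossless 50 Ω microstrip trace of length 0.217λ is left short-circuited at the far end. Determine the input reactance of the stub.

βl = 2π × 0.217 = 78.1°
tan(βl) = 4.75
For a short-circuited stub, Z_in = jZ_0·tan(βl)

X_in ≈ 238 Ω (inductive)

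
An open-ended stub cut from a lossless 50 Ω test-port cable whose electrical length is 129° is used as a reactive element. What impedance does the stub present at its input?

Z_in ≈ +j40.5 Ω

tan(βl) = -1.23
For an open-ended stub, Z_in = −jZ_0·cot(βl) = −jZ_0/tan(βl)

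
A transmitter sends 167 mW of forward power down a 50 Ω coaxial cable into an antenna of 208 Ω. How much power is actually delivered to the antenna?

Γ = (208 − 50)/(208 + 50) = 0.612
|Γ|² = 0.375
P_refl = |Γ|²·P_inc = 62.6 mW, P_del = (1 − |Γ|²)·P_inc = 104 mW

P_delivered ≈ 104 mW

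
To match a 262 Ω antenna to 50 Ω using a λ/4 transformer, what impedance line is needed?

Z_qwt ≈ 114 Ω

Z_qwt = √(Z_0·R_L) = √(50 × 262) = √13100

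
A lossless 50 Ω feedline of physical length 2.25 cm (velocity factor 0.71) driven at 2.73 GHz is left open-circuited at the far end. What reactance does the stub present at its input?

X_in ≈ 12.3 Ω (inductive)

λ = v/f = 0.71·c / 2.73 GHz = 0.078 m
βl = 2π·l/λ = 2π × 0.288 = 104°
tan(βl) = -4.07
For an open-circuited stub, Z_in = −jZ_0·cot(βl) = −jZ_0/tan(βl)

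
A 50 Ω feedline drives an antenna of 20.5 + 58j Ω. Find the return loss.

Γ = (-29.5 + j58)/(70.5 + j58), |Γ| = 0.713
RL = −20·log₁₀|Γ| = −20·log₁₀(0.713)

RL ≈ 2.94 dB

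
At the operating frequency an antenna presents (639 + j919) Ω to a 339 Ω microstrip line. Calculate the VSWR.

VSWR ≈ 6.15

Γ = (Z_L − Z_0)/(Z_L + Z_0) = (300 + j919)/(978 + j919)
|Γ| = 967/1340 = 0.72
VSWR = (1 + |Γ|)/(1 − |Γ|) = 1.72/0.28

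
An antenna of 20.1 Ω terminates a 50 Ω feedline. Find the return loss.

RL ≈ 7.4 dB

Γ = (20.1 − 50)/(20.1 + 50) = -0.427
RL = −20·log₁₀|Γ| = −20·log₁₀(0.427)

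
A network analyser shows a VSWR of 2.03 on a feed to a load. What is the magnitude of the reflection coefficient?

|Γ| = (S − 1)/(S + 1) = (2.03 − 1)/(2.03 + 1) = 1.03/3.03

|Γ| ≈ 0.34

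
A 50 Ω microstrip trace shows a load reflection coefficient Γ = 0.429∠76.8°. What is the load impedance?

Z_L = Z_0·(1 + Γ)/(1 − Γ) = 50·(1.1 + j0.418)/(0.902 − j0.418)

Z_L ≈ 41.3 + j42.3 Ω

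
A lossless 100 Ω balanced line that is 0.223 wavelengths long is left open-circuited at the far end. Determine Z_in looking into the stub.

Z_in ≈ −j17.1 Ω

βl = 2π × 0.223 = 80.3°
tan(βl) = 5.84
For an open-circuited stub, Z_in = −jZ_0·cot(βl) = −jZ_0/tan(βl)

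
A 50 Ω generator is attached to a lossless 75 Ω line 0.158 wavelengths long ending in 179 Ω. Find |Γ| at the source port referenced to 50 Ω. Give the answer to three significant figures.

|Γ| ≈ 0.388

βl = 2π × 0.158 = 56.9°
tan(βl) = 1.53
Z_in = Z_0·(Z_L + jZ_0·tanβl)/(Z_0 + jZ_L·tanβl) = 41.7 − j37.5 Ω
Γ_s = (Z_in − Z_s)/(Z_in + Z_s) = (-8.32 − j37.5)/(91.7 − j37.5), |Γ_s| = 0.388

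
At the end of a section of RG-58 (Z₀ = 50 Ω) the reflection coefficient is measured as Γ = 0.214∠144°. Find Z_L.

Z_L ≈ 34.3 + j9.04 Ω

Z_L = Z_0·(1 + Γ)/(1 − Γ) = 50·(0.827 + j0.126)/(1.17 − j0.126)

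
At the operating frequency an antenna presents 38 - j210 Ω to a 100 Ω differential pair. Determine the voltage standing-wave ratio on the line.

Γ = (Z_L − Z_0)/(Z_L + Z_0) = (-62 − j210)/(138 − j210)
|Γ| = 219/251 = 0.871
VSWR = (1 + |Γ|)/(1 − |Γ|) = 1.87/0.129

VSWR ≈ 14.5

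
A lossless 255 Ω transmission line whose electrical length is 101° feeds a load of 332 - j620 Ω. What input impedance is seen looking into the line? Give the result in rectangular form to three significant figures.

tan(βl) = tan(101°) = -5.14
Z_in = Z_0·(Z_L + jZ_0·tanβl)/(Z_0 + jZ_L·tanβl)
     = 255·(332 − j1930)/(-2930 − j1710)

Z_in ≈ 51.4 + j138 Ω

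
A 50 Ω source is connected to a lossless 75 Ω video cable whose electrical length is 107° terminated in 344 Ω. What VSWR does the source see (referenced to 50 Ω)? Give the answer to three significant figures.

VSWR ≈ 3.4

tan(βl) = -3.27
Z_in = Z_0·(Z_L + jZ_0·tanβl)/(Z_0 + jZ_L·tanβl) = 17.8 + j21.7 Ω
Γ_s = (Z_in − Z_s)/(Z_in + Z_s) = (-32.2 + j21.7)/(67.8 + j21.7), |Γ_s| = 0.546
VSWR = (1 + |Γ_s|)/(1 − |Γ_s|)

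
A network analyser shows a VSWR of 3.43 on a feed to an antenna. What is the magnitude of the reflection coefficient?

|Γ| = (S − 1)/(S + 1) = (3.43 − 1)/(3.43 + 1) = 2.43/4.43

|Γ| ≈ 0.549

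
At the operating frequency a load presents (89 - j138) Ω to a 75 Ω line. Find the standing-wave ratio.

VSWR ≈ 4.67

Γ = (Z_L − Z_0)/(Z_L + Z_0) = (14 − j138)/(164 − j138)
|Γ| = 139/214 = 0.647
VSWR = (1 + |Γ|)/(1 − |Γ|) = 1.65/0.353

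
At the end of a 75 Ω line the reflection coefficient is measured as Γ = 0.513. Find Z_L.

Z_L ≈ 233 Ω

Z_L = Z_0·(1 + Γ)/(1 − Γ) = 75·(1.51)/(0.487)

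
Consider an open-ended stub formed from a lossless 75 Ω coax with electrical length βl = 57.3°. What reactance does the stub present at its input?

tan(βl) = 1.56
For an open-ended stub, Z_in = −jZ_0·cot(βl) = −jZ_0/tan(βl)

X_in ≈ -48.1 Ω (capacitive)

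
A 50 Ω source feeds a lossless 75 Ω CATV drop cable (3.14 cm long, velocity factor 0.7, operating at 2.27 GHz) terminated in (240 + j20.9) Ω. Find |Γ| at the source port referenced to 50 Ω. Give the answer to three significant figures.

λ = v/f = 0.7·c / 2.27 GHz = 0.0925 m
βl = 2π·l/λ = 2π × 0.339 = 122°
tan(βl) = -1.59
Z_in = Z_0·(Z_L + jZ_0·tanβl)/(Z_0 + jZ_L·tanβl) = 30.3 + j38.6 Ω
Γ_s = (Z_in − Z_s)/(Z_in + Z_s) = (-19.7 + j38.6)/(80.3 + j38.6), |Γ_s| = 0.487

|Γ| ≈ 0.487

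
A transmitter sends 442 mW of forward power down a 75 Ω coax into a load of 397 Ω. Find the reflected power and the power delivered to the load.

P_reflected ≈ 206 mW; P_delivered ≈ 236 mW

Γ = (397 − 75)/(397 + 75) = 0.682
|Γ|² = 0.465
P_refl = |Γ|²·P_inc = 206 mW, P_del = (1 − |Γ|²)·P_inc = 236 mW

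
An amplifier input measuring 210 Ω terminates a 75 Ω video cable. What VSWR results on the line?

VSWR ≈ 2.8

For a purely resistive load, VSWR = R_L/Z_0 or Z_0/R_L (whichever > 1) = 210/75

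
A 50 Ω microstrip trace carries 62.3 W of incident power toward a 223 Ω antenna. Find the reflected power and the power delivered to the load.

P_reflected ≈ 25 W; P_delivered ≈ 37.3 W

Γ = (223 − 50)/(223 + 50) = 0.634
|Γ|² = 0.402
P_refl = |Γ|²·P_inc = 25 W, P_del = (1 − |Γ|²)·P_inc = 37.3 W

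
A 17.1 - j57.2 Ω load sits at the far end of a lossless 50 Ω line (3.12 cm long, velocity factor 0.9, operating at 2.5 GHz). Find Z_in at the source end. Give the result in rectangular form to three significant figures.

λ = v/f = 0.9·c / 2.5 GHz = 0.108 m
βl = 2π·l/λ = 2π × 0.289 = 104°
tan(βl) = tan(104°) = -4.01
Z_in = Z_0·(Z_L + jZ_0·tanβl)/(Z_0 + jZ_L·tanβl)
     = 50·(17.1 − j258)/(-179 − j68.6)

Z_in ≈ 19.8 + j64.3 Ω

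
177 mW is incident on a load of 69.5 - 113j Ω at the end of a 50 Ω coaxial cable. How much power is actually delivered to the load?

|Γ| = |(19.5 − j113)/(119.5 − j113)| = 0.697
|Γ|² = 0.486
P_refl = |Γ|²·P_inc = 86 mW, P_del = (1 − |Γ|²)·P_inc = 91 mW

P_delivered ≈ 91 mW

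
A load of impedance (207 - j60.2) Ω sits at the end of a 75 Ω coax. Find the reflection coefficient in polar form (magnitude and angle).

Γ ≈ 0.503 ∠ -12.5°

Γ = (Z_L − Z_0)/(Z_L + Z_0) = (132 − j60.2)/(282 − j60.2)
|Γ| = 145/288 = 0.503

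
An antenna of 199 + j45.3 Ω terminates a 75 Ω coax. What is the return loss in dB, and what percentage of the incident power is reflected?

Γ = (124 + j45.3)/(274 + j45.3), |Γ| = 0.475
RL = −20·log₁₀(0.475) = 6.46 dB
P_refl/P_inc = |Γ|² = 0.226

RL ≈ 6.46 dB; 22.6% of incident power reflected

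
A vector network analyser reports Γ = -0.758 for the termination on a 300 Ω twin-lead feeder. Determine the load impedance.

Z_L = Z_0·(1 + Γ)/(1 − Γ) = 300·(0.242)/(1.76)

Z_L ≈ 41.3 Ω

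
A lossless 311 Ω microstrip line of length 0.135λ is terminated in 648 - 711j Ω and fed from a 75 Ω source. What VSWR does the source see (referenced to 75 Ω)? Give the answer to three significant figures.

βl = 2π × 0.135 = 48.6°
tan(βl) = 1.13
Z_in = Z_0·(Z_L + jZ_0·tanβl)/(Z_0 + jZ_L·tanβl) = 80.1 − j152 Ω
Γ_s = (Z_in − Z_s)/(Z_in + Z_s) = (5.11 − j152)/(155 − j152), |Γ_s| = 0.701
VSWR = (1 + |Γ_s|)/(1 − |Γ_s|)

VSWR ≈ 5.69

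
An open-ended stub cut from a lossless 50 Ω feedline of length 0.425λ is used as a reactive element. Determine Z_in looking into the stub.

Z_in ≈ +j98.1 Ω

βl = 2π × 0.425 = 153°
tan(βl) = -0.51
For an open-ended stub, Z_in = −jZ_0·cot(βl) = −jZ_0/tan(βl)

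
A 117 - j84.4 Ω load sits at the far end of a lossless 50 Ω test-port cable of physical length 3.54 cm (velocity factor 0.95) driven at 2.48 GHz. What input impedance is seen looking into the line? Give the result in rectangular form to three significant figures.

λ = v/f = 0.95·c / 2.48 GHz = 0.115 m
βl = 2π·l/λ = 2π × 0.308 = 111°
tan(βl) = tan(111°) = -2.62
Z_in = Z_0·(Z_L + jZ_0·tanβl)/(Z_0 + jZ_L·tanβl)
     = 50·(117 − j215)/(-171 − j306)

Z_in ≈ 18.7 + j29.5 Ω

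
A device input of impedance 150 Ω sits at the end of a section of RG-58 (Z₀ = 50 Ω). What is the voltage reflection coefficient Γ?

Γ = (Z_L − Z_0)/(Z_L + Z_0) = (150 − 50)/(150 + 50) = 100/200

Γ = 0.5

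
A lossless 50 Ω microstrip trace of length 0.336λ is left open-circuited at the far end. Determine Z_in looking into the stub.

Z_in ≈ +j30 Ω

βl = 2π × 0.336 = 121°
tan(βl) = -1.67
For an open-circuited stub, Z_in = −jZ_0·cot(βl) = −jZ_0/tan(βl)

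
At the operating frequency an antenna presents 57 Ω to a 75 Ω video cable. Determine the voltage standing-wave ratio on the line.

Γ = (57 − 75)/(57 + 75) = -0.136
VSWR = (1 + 0.136)/(1 − 0.136)

VSWR ≈ 1.32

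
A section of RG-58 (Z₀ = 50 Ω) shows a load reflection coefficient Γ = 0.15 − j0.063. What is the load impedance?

Z_L = Z_0·(1 + Γ)/(1 − Γ) = 50·(1.15 − j0.063)/(0.85 + j0.063)

Z_L ≈ 67 − j8.67 Ω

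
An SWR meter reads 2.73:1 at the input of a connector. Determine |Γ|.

|Γ| ≈ 0.464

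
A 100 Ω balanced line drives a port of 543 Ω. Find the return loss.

Γ = (543 − 100)/(543 + 100) = 0.689
RL = −20·log₁₀|Γ| = −20·log₁₀(0.689)

RL ≈ 3.24 dB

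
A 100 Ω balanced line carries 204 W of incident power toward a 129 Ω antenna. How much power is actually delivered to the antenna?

P_delivered ≈ 201 W

Γ = (129 − 100)/(129 + 100) = 0.127
|Γ|² = 0.016
P_refl = |Γ|²·P_inc = 3.27 W, P_del = (1 − |Γ|²)·P_inc = 201 W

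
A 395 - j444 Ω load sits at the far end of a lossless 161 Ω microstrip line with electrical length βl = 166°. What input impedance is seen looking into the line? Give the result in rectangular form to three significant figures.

tan(βl) = tan(166°) = -0.249
Z_in = Z_0·(Z_L + jZ_0·tanβl)/(Z_0 + jZ_L·tanβl)
     = 161·(395 − j484)/(50.3 − j98.5)

Z_in ≈ 889 + j192 Ω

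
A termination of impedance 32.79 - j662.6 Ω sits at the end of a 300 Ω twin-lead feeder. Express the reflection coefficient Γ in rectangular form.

Γ ≈ 0.637 − j0.723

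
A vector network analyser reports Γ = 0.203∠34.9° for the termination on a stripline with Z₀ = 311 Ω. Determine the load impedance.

Z_L = Z_0·(1 + Γ)/(1 − Γ) = 311·(1.17 + j0.116)/(0.834 − j0.116)

Z_L ≈ 421 + j102 Ω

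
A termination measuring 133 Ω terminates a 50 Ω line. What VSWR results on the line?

VSWR ≈ 2.66

Γ = (133 − 50)/(133 + 50) = 0.454
VSWR = (1 + 0.454)/(1 − 0.454)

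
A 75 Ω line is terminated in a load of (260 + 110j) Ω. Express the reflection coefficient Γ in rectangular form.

Γ ≈ 0.596 + j0.133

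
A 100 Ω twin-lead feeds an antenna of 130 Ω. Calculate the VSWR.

Γ = (130 − 100)/(130 + 100) = 0.13
VSWR = (1 + 0.13)/(1 − 0.13)

VSWR ≈ 1.3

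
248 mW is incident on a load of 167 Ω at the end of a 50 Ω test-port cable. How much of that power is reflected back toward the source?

Γ = (167 − 50)/(167 + 50) = 0.539
|Γ|² = 0.291
P_refl = |Γ|²·P_inc = 72.1 mW, P_del = (1 − |Γ|²)·P_inc = 176 mW

P_reflected ≈ 72.1 mW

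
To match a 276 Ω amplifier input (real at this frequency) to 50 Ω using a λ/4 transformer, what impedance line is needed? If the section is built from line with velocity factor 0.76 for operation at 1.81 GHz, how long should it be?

Z_qwt ≈ 117 Ω; length ≈ 3.15 cm

Z_qwt = √(Z_0·R_L) = √(50 × 276) = √13800
λ = 0.76·c/f = 0.126 m, so l = λ/4 = 0.0315 m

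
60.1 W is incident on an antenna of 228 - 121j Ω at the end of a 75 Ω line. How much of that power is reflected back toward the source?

|Γ| = |(153 − j121)/(303 − j121)| = 0.598
|Γ|² = 0.357
P_refl = |Γ|²·P_inc = 21.5 W, P_del = (1 − |Γ|²)·P_inc = 38.6 W

P_reflected ≈ 21.5 W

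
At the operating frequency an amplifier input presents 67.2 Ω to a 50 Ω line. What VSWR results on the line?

VSWR ≈ 1.34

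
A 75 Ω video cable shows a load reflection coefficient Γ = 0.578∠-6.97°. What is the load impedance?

Z_L = Z_0·(1 + Γ)/(1 − Γ) = 75·(1.57 − j0.0701)/(0.426 + j0.0701)

Z_L ≈ 268 − j56.4 Ω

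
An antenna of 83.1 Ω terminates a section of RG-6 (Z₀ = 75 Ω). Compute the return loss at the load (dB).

Γ = (83.1 − 75)/(83.1 + 75) = 0.0512
RL = −20·log₁₀|Γ| = −20·log₁₀(0.0512)

RL ≈ 25.8 dB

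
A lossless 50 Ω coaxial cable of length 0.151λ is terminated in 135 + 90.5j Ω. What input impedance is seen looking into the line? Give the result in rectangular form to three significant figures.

Z_in ≈ 24.1 − j45.6 Ω

βl = 2π × 0.151 = 54.4°
tan(βl) = tan(54.4°) = 1.39
Z_in = Z_0·(Z_L + jZ_0·tanβl)/(Z_0 + jZ_L·tanβl)
     = 50·(135 + j160)/(-76.2 + j188)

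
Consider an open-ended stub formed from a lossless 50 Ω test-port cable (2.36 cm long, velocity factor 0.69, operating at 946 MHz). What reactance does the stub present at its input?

X_in ≈ -62.1 Ω (capacitive)

λ = v/f = 0.69·c / 946 MHz = 0.219 m
βl = 2π·l/λ = 2π × 0.108 = 38.8°
tan(βl) = 0.805
For an open-ended stub, Z_in = −jZ_0·cot(βl) = −jZ_0/tan(βl)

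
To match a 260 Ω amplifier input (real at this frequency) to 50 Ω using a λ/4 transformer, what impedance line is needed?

Z_qwt ≈ 114 Ω

Z_qwt = √(Z_0·R_L) = √(50 × 260) = √13000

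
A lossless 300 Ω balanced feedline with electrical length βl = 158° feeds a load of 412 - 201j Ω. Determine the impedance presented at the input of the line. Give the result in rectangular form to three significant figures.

Z_in ≈ 571 − j7.6 Ω

tan(βl) = tan(158°) = -0.404
Z_in = Z_0·(Z_L + jZ_0·tanβl)/(Z_0 + jZ_L·tanβl)
     = 300·(412 − j322)/(219 − j166)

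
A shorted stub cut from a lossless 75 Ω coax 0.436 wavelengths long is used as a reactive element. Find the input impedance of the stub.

Z_in ≈ −j31.9 Ω

βl = 2π × 0.436 = 157°
tan(βl) = -0.425
For a shorted stub, Z_in = jZ_0·tan(βl)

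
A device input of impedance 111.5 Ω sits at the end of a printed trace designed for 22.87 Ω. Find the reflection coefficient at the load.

Γ = (Z_L − Z_0)/(Z_L + Z_0) = (111.5 − 22.87)/(111.5 + 22.87) = 88.63/134.4

Γ = 0.66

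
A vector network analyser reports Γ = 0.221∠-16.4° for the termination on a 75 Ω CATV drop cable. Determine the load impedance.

Z_L = Z_0·(1 + Γ)/(1 − Γ) = 75·(1.21 − j0.0624)/(0.788 + j0.0624)

Z_L ≈ 114 − j15 Ω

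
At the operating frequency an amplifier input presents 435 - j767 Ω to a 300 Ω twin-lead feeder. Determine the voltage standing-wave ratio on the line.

VSWR ≈ 6.49

Γ = (Z_L − Z_0)/(Z_L + Z_0) = (135 − j767)/(735 − j767)
|Γ| = 779/1060 = 0.733
VSWR = (1 + |Γ|)/(1 − |Γ|) = 1.73/0.267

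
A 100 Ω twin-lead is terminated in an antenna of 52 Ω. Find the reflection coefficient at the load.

Γ = (Z_L − Z_0)/(Z_L + Z_0) = (52 − 100)/(52 + 100) = -48/152

Γ = -0.316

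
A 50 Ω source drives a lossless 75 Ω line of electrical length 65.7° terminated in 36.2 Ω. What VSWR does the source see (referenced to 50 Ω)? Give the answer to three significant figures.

tan(βl) = 2.21
Z_in = Z_0·(Z_L + jZ_0·tanβl)/(Z_0 + jZ_L·tanβl) = 99.8 + j59.5 Ω
Γ_s = (Z_in − Z_s)/(Z_in + Z_s) = (49.8 + j59.5)/(150 + j59.5), |Γ_s| = 0.481
VSWR = (1 + |Γ_s|)/(1 − |Γ_s|)

VSWR ≈ 2.85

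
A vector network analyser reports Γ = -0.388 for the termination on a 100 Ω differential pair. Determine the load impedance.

Z_L = Z_0·(1 + Γ)/(1 − Γ) = 100·(0.612)/(1.39)

Z_L ≈ 44.1 Ω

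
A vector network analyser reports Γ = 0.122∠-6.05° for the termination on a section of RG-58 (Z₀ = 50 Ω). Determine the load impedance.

Z_L ≈ 63.8 − j1.67 Ω

Z_L = Z_0·(1 + Γ)/(1 − Γ) = 50·(1.12 − j0.0129)/(0.879 + j0.0129)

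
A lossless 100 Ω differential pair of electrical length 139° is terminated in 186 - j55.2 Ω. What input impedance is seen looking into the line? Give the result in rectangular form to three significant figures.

Z_in ≈ 113 + j78.6 Ω

tan(βl) = tan(139°) = -0.869
Z_in = Z_0·(Z_L + jZ_0·tanβl)/(Z_0 + jZ_L·tanβl)
     = 100·(186 − j142)/(52 − j162)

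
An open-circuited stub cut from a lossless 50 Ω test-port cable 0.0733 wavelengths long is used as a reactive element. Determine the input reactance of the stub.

βl = 2π × 0.0733 = 26.4°
tan(βl) = 0.496
For an open-circuited stub, Z_in = −jZ_0·cot(βl) = −jZ_0/tan(βl)

X_in ≈ -101 Ω (capacitive)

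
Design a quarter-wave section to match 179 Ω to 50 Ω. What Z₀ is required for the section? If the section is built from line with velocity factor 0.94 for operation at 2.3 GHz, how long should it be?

Z_qwt ≈ 94.6 Ω; length ≈ 3.07 cm

Z_qwt = √(Z_0·R_L) = √(50 × 179) = √8950
λ = 0.94·c/f = 0.123 m, so l = λ/4 = 0.0307 m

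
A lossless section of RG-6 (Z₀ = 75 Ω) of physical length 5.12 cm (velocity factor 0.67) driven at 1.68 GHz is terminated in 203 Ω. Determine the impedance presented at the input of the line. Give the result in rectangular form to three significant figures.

Z_in ≈ 91.8 + j84.4 Ω

λ = v/f = 0.67·c / 1.68 GHz = 0.12 m
βl = 2π·l/λ = 2π × 0.428 = 154°
tan(βl) = tan(154°) = -0.486
Z_in = Z_0·(Z_L + jZ_0·tanβl)/(Z_0 + jZ_L·tanβl)
     = 75·(203 − j36.5)/(75 − j98.8)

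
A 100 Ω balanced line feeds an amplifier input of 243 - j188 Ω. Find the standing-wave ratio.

VSWR ≈ 4.05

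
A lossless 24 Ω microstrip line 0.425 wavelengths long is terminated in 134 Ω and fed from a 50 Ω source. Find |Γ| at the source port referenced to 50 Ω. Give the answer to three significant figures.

|Γ| ≈ 0.644

βl = 2π × 0.425 = 153°
tan(βl) = -0.51
Z_in = Z_0·(Z_L + jZ_0·tanβl)/(Z_0 + jZ_L·tanβl) = 18.6 + j40.6 Ω
Γ_s = (Z_in − Z_s)/(Z_in + Z_s) = (-31.4 + j40.6)/(68.6 + j40.6), |Γ_s| = 0.644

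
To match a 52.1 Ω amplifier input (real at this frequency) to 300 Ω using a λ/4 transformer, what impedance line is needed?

Z_qwt ≈ 125 Ω

Z_qwt = √(Z_0·R_L) = √(300 × 52.1) = √15630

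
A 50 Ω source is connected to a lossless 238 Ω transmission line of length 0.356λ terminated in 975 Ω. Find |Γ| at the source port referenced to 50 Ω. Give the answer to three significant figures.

|Γ| ≈ 0.792

βl = 2π × 0.356 = 128°
tan(βl) = -1.27
Z_in = Z_0·(Z_L + jZ_0·tanβl)/(Z_0 + jZ_L·tanβl) = 90.6 + j170 Ω
Γ_s = (Z_in − Z_s)/(Z_in + Z_s) = (40.6 + j170)/(141 + j170), |Γ_s| = 0.792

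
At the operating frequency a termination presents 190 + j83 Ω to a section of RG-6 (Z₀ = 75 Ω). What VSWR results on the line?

VSWR ≈ 3.09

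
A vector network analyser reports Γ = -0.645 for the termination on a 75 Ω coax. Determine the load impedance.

Z_L ≈ 16.2 Ω

Z_L = Z_0·(1 + Γ)/(1 − Γ) = 75·(0.355)/(1.65)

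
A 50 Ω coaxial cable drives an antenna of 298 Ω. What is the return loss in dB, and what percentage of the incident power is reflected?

RL ≈ 2.94 dB; 50.8% of incident power reflected

Γ = (298 − 50)/(298 + 50) = 0.713
RL = −20·log₁₀(0.713) = 2.94 dB
P_refl/P_inc = |Γ|² = 0.508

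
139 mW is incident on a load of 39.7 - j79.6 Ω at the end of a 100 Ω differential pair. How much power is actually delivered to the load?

P_delivered ≈ 85.4 mW

|Γ| = |(-60.3 − j79.6)/(139.7 − j79.6)| = 0.621
|Γ|² = 0.386
P_refl = |Γ|²·P_inc = 53.6 mW, P_del = (1 − |Γ|²)·P_inc = 85.4 mW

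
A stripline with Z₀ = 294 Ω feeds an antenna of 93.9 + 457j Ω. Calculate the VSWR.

Γ = (Z_L − Z_0)/(Z_L + Z_0) = (-200.1 + j457)/(387.9 + j457)
|Γ| = 499/599 = 0.832
VSWR = (1 + |Γ|)/(1 − |Γ|) = 1.83/0.168

VSWR ≈ 10.9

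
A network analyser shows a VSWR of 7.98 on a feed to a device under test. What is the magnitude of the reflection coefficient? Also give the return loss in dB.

|Γ| = (S − 1)/(S + 1) = (7.98 − 1)/(7.98 + 1) = 6.98/8.98
RL = −20·log₁₀|Γ| = −20·log₁₀(0.777)

|Γ| ≈ 0.777; return loss ≈ 2.19 dB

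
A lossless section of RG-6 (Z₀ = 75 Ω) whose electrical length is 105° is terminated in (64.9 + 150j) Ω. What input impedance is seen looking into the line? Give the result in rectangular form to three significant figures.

Z_in ≈ 11.8 − j10.8 Ω

tan(βl) = tan(105°) = -3.73
Z_in = Z_0·(Z_L + jZ_0·tanβl)/(Z_0 + jZ_L·tanβl)
     = 75·(64.9 − j130)/(635 − j242)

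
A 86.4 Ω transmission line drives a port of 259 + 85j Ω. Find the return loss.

RL ≈ 5.34 dB

Γ = (172.6 + j85)/(345.4 + j85), |Γ| = 0.541
RL = −20·log₁₀|Γ| = −20·log₁₀(0.541)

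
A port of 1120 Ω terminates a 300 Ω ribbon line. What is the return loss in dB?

RL ≈ 4.77 dB

Γ = (1120 − 300)/(1120 + 300) = 0.577
RL = −20·log₁₀|Γ| = −20·log₁₀(0.577)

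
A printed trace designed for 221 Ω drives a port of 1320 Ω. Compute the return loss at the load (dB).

Γ = (1320 − 221)/(1320 + 221) = 0.713
RL = −20·log₁₀|Γ| = −20·log₁₀(0.713)

RL ≈ 2.94 dB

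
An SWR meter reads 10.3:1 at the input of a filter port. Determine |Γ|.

|Γ| ≈ 0.823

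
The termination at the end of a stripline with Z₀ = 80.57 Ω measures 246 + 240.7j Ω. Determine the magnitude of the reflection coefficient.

Γ = (Z_L − Z_0)/(Z_L + Z_0) = (165.4 + j240.7)/(326.6 + j240.7)
|Γ| = 292/406

|Γ| ≈ 0.72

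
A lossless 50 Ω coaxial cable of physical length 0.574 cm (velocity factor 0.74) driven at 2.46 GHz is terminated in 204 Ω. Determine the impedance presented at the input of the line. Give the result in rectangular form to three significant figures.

Z_in ≈ 60.6 − j83.2 Ω

λ = v/f = 0.74·c / 2.46 GHz = 0.0902 m
βl = 2π·l/λ = 2π × 0.0636 = 22.9°
tan(βl) = tan(22.9°) = 0.422
Z_in = Z_0·(Z_L + jZ_0·tanβl)/(Z_0 + jZ_L·tanβl)
     = 50·(204 + j21.1)/(50 + j86.2)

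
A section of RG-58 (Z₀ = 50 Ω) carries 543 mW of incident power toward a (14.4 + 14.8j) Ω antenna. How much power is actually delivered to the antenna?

P_delivered ≈ 358 mW

|Γ| = |(-35.6 + j14.8)/(64.4 + j14.8)| = 0.583
|Γ|² = 0.34
P_refl = |Γ|²·P_inc = 185 mW, P_del = (1 − |Γ|²)·P_inc = 358 mW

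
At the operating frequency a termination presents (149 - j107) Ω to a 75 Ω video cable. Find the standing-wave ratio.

Γ = (Z_L − Z_0)/(Z_L + Z_0) = (74 − j107)/(224 − j107)
|Γ| = 130/248 = 0.524
VSWR = (1 + |Γ|)/(1 − |Γ|) = 1.52/0.476

VSWR ≈ 3.2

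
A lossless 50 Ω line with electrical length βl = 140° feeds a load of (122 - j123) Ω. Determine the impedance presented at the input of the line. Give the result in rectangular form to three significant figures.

Z_in ≈ 39 + j79.9 Ω

tan(βl) = tan(140°) = -0.839
Z_in = Z_0·(Z_L + jZ_0·tanβl)/(Z_0 + jZ_L·tanβl)
     = 50·(122 − j165)/(-53.2 − j102)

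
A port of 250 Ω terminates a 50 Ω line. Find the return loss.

RL ≈ 3.52 dB

Γ = (250 − 50)/(250 + 50) = 0.667
RL = −20·log₁₀|Γ| = −20·log₁₀(0.667)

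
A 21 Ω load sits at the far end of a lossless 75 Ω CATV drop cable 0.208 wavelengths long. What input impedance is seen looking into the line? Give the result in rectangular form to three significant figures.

βl = 2π × 0.208 = 74.9°
tan(βl) = tan(74.9°) = 3.7
Z_in = Z_0·(Z_L + jZ_0·tanβl)/(Z_0 + jZ_L·tanβl)
     = 75·(21 + j278)/(75 + j77.7)

Z_in ≈ 149 + j123 Ω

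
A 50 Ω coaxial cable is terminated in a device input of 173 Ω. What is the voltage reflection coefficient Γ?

Γ = 0.552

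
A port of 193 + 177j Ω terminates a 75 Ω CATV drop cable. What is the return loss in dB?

RL ≈ 3.58 dB

Γ = (118 + j177)/(268 + j177), |Γ| = 0.662
RL = −20·log₁₀|Γ| = −20·log₁₀(0.662)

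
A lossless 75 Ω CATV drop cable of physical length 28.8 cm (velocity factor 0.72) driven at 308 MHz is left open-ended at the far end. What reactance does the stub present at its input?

λ = v/f = 0.72·c / 308 MHz = 0.701 m
βl = 2π·l/λ = 2π × 0.411 = 148°
tan(βl) = -0.629
For an open-ended stub, Z_in = −jZ_0·cot(βl) = −jZ_0/tan(βl)

X_in ≈ 119 Ω (inductive)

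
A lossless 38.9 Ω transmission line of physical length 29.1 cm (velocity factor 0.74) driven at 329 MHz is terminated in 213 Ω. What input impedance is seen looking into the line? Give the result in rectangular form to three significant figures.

Z_in ≈ 35 + j70.5 Ω

λ = v/f = 0.74·c / 329 MHz = 0.675 m
βl = 2π·l/λ = 2π × 0.431 = 155°
tan(βl) = tan(155°) = -0.461
Z_in = Z_0·(Z_L + jZ_0·tanβl)/(Z_0 + jZ_L·tanβl)
     = 38.9·(213 − j17.9)/(38.9 − j98.2)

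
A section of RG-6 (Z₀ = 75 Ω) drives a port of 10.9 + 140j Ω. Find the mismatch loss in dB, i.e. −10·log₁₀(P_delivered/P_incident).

Γ = (-64.1 + j140)/(85.9 + j140), |Γ| = 0.937
|Γ|² = 0.879, so P_del/P_inc = 1 − |Γ|² = 0.121
ML = −10·log₁₀(1 − |Γ|²)

mismatch loss ≈ 9.16 dB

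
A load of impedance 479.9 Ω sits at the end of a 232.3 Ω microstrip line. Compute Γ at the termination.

Γ = 0.348

Γ = (Z_L − Z_0)/(Z_L + Z_0) = (479.9 − 232.3)/(479.9 + 232.3) = 247.6/712.2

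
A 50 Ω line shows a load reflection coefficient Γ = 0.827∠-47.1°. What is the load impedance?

Z_L ≈ 28.3 − j109 Ω

Z_L = Z_0·(1 + Γ)/(1 − Γ) = 50·(1.56 − j0.606)/(0.437 + j0.606)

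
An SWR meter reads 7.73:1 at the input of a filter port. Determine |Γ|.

|Γ| = (S − 1)/(S + 1) = (7.73 − 1)/(7.73 + 1) = 6.73/8.73

|Γ| ≈ 0.771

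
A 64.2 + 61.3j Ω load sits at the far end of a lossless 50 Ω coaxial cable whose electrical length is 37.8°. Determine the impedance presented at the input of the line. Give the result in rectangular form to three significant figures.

tan(βl) = tan(37.8°) = 0.776
Z_in = Z_0·(Z_L + jZ_0·tanβl)/(Z_0 + jZ_L·tanβl)
     = 50·(64.2 + j100)/(2.45 + j49.8)

Z_in ≈ 103 − j59.4 Ω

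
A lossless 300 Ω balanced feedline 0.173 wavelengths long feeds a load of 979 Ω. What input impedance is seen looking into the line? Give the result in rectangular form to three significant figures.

Z_in ≈ 114 − j139 Ω

βl = 2π × 0.173 = 62.3°
tan(βl) = tan(62.3°) = 1.9
Z_in = Z_0·(Z_L + jZ_0·tanβl)/(Z_0 + jZ_L·tanβl)
     = 300·(979 + j571)/(300 + j1860)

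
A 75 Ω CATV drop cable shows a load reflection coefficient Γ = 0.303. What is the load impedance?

Z_L ≈ 140 Ω

Z_L = Z_0·(1 + Γ)/(1 − Γ) = 75·(1.3)/(0.697)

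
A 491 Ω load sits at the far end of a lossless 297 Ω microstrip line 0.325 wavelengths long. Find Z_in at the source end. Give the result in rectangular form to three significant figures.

Z_in ≈ 207 + j87.6 Ω

βl = 2π × 0.325 = 117°
tan(βl) = tan(117°) = -1.96
Z_in = Z_0·(Z_L + jZ_0·tanβl)/(Z_0 + jZ_L·tanβl)
     = 297·(491 − j583)/(297 − j964)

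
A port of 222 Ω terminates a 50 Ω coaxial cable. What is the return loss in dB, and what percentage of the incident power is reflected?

Γ = (222 − 50)/(222 + 50) = 0.632
RL = −20·log₁₀(0.632) = 3.98 dB
P_refl/P_inc = |Γ|² = 0.4

RL ≈ 3.98 dB; 40% of incident power reflected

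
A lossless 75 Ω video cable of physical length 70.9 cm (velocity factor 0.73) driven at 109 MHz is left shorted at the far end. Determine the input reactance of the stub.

X_in ≈ -99.4 Ω (capacitive)

λ = v/f = 0.73·c / 109 MHz = 2.01 m
βl = 2π·l/λ = 2π × 0.353 = 127°
tan(βl) = -1.33
For a shorted stub, Z_in = jZ_0·tan(βl)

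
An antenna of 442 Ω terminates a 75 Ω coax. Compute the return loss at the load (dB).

Γ = (442 − 75)/(442 + 75) = 0.71
RL = −20·log₁₀|Γ| = −20·log₁₀(0.71)

RL ≈ 2.98 dB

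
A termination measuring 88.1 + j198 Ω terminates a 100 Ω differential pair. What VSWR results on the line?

VSWR ≈ 6.31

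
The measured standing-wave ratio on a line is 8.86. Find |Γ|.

|Γ| ≈ 0.797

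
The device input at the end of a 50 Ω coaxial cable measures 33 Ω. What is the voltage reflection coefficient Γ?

Γ = (Z_L − Z_0)/(Z_L + Z_0) = (33 − 50)/(33 + 50) = -17/83

Γ = -0.205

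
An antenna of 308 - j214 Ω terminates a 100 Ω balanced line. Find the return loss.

RL ≈ 3.77 dB

Γ = (208 − j214)/(408 − j214), |Γ| = 0.648
RL = −20·log₁₀|Γ| = −20·log₁₀(0.648)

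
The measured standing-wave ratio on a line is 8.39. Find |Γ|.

|Γ| ≈ 0.787

|Γ| = (S − 1)/(S + 1) = (8.39 − 1)/(8.39 + 1) = 7.39/9.39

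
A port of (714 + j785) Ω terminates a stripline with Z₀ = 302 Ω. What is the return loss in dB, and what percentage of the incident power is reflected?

RL ≈ 3.22 dB; 47.7% of incident power reflected

Γ = (412 + j785)/(1016 + j785), |Γ| = 0.69
RL = −20·log₁₀(0.69) = 3.22 dB
P_refl/P_inc = |Γ|² = 0.477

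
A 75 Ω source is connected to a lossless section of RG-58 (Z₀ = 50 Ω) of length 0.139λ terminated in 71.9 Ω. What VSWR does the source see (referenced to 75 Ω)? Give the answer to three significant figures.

VSWR ≈ 1.81

βl = 2π × 0.139 = 50°
tan(βl) = 1.19
Z_in = Z_0·(Z_L + jZ_0·tanβl)/(Z_0 + jZ_L·tanβl) = 44.2 − j16.2 Ω
Γ_s = (Z_in − Z_s)/(Z_in + Z_s) = (-30.8 − j16.2)/(119 − j16.2), |Γ_s| = 0.289
VSWR = (1 + |Γ_s|)/(1 − |Γ_s|)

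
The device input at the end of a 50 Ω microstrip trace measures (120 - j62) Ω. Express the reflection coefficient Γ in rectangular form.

Γ ≈ 0.481 − j0.189

Γ = (Z_L − Z_0)/(Z_L + Z_0) = (70 − j62)/(170 − j62)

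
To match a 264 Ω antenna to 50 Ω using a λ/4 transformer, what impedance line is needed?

Z_qwt ≈ 115 Ω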